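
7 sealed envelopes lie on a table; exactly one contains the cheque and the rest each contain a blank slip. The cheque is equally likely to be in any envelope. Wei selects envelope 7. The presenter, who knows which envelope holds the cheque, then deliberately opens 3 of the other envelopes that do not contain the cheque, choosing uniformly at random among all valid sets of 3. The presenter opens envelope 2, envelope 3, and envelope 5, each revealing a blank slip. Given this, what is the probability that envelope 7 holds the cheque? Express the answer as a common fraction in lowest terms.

Apply Bayes' rule, conditioning on where the cheque actually is.
If it is in any of envelopes 1, 4, and 6 (prior 1/7 each): the presenter has 10 equally likely choices, so probability 1/10; weight (1/7)·(1/10) = 1/70 each.
If it is in any of envelopes 2, 3, and 5 (prior 1/7 each): that envelope was opened and seen not to hold the prize — ruled out; weight (1/7)·0 = 0 each.
If it is in envelope 7 (prior 1/7): the presenter has 20 equally likely choices, so probability 1/20; weight (1/7)·(1/20) = 1/140.
The weights sum to 1/20.
So P(the cheque in envelope 7 | the presenter opened envelope 2, envelope 3, and envelope 5) = (1/140) / (1/20) = 1/7.

1/7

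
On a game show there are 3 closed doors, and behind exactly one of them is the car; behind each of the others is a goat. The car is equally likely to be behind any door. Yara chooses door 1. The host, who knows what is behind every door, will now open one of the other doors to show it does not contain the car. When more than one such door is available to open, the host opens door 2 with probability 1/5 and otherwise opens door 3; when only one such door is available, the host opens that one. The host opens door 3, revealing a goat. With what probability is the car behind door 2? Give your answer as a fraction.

Condition on the true location of the car.
If it is behind door 1 (prior 1/3): door 2 is available but not opened, probability 4/5; weight (1/3)·(4/5) = 4/15.
If it is behind door 2 (prior 1/3): only door 3 is available, probability 1; weight (1/3)·1 = 1/3.
If it is behind door 3 (prior 1/3): the host opened door 3, so this case is ruled out; weight (1/3)·0 = 0.
The weights sum to 3/5.
So P(the car behind door 2 | the host opened door 3) = (1/3) / (3/5) = 5/9.

5/9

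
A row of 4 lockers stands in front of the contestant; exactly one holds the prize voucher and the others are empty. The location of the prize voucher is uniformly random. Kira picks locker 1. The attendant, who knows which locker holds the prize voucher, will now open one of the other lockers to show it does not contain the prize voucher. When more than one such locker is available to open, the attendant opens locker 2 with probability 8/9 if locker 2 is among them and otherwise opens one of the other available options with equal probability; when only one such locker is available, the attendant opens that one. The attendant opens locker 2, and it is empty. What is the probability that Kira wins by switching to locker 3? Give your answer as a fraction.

Apply Bayes' rule, conditioning on where the prize voucher actually is.
If it is in any of lockers 1, 3, and 4 (prior 1/4 each): locker 2 is available, opened with probability 8/9; weight (1/4)·(8/9) = 2/9 each.
If it is in locker 2 (prior 1/4): the attendant opened locker 2, so this case is ruled out; weight (1/4)·0 = 0.
The weights sum to 2/3.
So P(the prize voucher in locker 3 | the attendant opened locker 2) = (2/9) / (2/3) = 1/3.

1/3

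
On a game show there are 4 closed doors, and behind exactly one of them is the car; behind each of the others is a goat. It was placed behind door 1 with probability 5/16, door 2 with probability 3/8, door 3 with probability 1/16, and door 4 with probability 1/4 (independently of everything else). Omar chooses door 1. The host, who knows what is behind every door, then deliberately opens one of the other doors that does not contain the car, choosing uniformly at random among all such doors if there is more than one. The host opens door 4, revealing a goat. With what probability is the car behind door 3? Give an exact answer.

Apply Bayes' rule, conditioning on where the car actually is.
If it is behind door 1 (prior 5/16): the host has 3 equally likely choices, so probability 1/3; weight (5/16)·(1/3) = 5/48.
If it is behind door 2 (prior 3/8): the host has 2 equally likely choices, so probability 1/2; weight (3/8)·(1/2) = 3/16.
If it is behind door 3 (prior 1/16): the host has 2 equally likely choices, so probability 1/2; weight (1/16)·(1/2) = 1/32.
If it is behind door 4 (prior 1/4): the host opened door 4, so this case is ruled out; weight (1/4)·0 = 0.
The weights sum to 31/96.
So P(the car behind door 3 | the host opened door 4) = (1/32) / (31/96) = 3/31.

3/31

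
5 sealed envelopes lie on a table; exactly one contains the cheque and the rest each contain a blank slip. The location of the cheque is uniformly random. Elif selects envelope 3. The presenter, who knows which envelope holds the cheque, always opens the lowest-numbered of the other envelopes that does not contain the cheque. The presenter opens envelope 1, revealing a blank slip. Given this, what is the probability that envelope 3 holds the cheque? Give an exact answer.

1/4

Condition on the true location of the cheque.
If it is in envelope 1 (prior 1/5): the presenter opened envelope 1, so this case is ruled out; weight (1/5)·0 = 0.
If it is in any of envelopes 2, 3, 4, and 5 (prior 1/5 each): envelope 1 is the lowest-numbered option available, probability 1; weight (1/5)·1 = 1/5 each.
The weights sum to 4/5.
So P(the cheque in envelope 3 | the presenter opened envelope 1) = (1/5) / (4/5) = 1/4.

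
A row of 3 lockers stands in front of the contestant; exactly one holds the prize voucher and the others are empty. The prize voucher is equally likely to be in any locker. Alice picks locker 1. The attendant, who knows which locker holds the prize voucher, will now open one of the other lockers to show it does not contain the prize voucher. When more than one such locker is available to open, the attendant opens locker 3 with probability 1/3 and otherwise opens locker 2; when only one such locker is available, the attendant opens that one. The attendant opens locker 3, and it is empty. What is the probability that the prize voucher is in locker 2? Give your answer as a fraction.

3/4

Condition on the true location of the prize voucher.
If it is in locker 1 (prior 1/3): locker 3 is available, opened with probability 1/3; weight (1/3)·(1/3) = 1/9.
If it is in locker 2 (prior 1/3): only locker 3 is available, probability 1; weight (1/3)·1 = 1/3.
If it is in locker 3 (prior 1/3): the attendant opened locker 3, so this case is ruled out; weight (1/3)·0 = 0.
The weights sum to 4/9.
So P(the prize voucher in locker 2 | the attendant opened locker 3) = (1/3) / (4/9) = 3/4.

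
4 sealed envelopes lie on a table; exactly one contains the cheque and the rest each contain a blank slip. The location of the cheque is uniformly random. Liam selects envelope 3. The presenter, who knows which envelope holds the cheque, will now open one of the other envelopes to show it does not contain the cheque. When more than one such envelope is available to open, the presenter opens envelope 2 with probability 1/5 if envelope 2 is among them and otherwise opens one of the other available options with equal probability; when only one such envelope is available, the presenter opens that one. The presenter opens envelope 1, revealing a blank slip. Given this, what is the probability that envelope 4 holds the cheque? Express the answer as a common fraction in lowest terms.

Apply Bayes' rule, conditioning on where the cheque actually is.
If it is in envelope 1 (prior 1/4): the presenter opened envelope 1, so this case is ruled out; weight (1/4)·0 = 0.
If it is in envelope 2 (prior 1/4): envelope 2 holds the prize so is unavailable; the presenter chooses uniformly among the 2 others, probability 1/2; weight (1/4)·(1/2) = 1/8.
If it is in envelope 3 (prior 1/4): envelope 2 is available but not opened; envelope 1 gets probability (1 − 1/5)/2 = 2/5; weight (1/4)·(2/5) = 1/10.
If it is in envelope 4 (prior 1/4): envelope 2 is available but not opened, probability 4/5; weight (1/4)·(4/5) = 1/5.
The weights sum to 17/40.
So P(the cheque in envelope 4 | the presenter opened envelope 1) = (1/5) / (17/40) = 8/17.

8/17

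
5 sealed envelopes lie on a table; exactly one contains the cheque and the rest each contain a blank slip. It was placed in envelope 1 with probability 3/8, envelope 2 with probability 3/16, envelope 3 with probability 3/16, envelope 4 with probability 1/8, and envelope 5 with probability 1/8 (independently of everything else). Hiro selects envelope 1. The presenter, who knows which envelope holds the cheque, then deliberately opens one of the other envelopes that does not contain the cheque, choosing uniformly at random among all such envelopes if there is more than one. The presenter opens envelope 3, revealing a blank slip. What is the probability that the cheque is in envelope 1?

Condition on the true location of the cheque.
If it is in envelope 1 (prior 3/8): the presenter has 4 equally likely choices, so probability 1/4; weight (3/8)·(1/4) = 3/32.
If it is in envelope 2 (prior 3/16): the presenter has 3 equally likely choices, so probability 1/3; weight (3/16)·(1/3) = 1/16.
If it is in envelope 3 (prior 3/16): the presenter opened envelope 3, so this case is ruled out; weight (3/16)·0 = 0.
If it is in either of envelopes 4 and 5 (prior 1/8 each): the presenter has 3 equally likely choices, so probability 1/3; weight (1/8)·(1/3) = 1/24 each.
The weights sum to 23/96.
So P(the cheque in envelope 1 | the presenter opened envelope 3) = (3/32) / (23/96) = 9/23.

9/23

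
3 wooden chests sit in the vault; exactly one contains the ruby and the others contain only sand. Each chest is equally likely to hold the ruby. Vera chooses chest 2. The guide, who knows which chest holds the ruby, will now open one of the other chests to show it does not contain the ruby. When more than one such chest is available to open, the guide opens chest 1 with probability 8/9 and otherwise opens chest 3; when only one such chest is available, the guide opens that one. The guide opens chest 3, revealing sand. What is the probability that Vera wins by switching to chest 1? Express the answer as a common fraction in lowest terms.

Apply Bayes' rule, conditioning on where the ruby actually is.
If it is in chest 1 (prior 1/3): only chest 3 is available, probability 1; weight (1/3)·1 = 1/3.
If it is in chest 2 (prior 1/3): chest 1 is available but not opened, probability 1/9; weight (1/3)·(1/9) = 1/27.
If it is in chest 3 (prior 1/3): the guide opened chest 3, so this case is ruled out; weight (1/3)·0 = 0.
The weights sum to 10/27.
So P(the ruby in chest 1 | the guide opened chest 3) = (1/3) / (10/27) = 9/10.

9/10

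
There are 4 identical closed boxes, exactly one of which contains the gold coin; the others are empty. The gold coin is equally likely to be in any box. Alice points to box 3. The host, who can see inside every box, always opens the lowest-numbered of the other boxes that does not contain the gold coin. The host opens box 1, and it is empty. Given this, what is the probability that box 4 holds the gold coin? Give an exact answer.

1/3

Consider each possible location of the gold coin in turn.
If it is in box 1 (prior 1/4): the host opened box 1, so this case is ruled out; weight (1/4)·0 = 0.
If it is in any of boxes 2, 3, and 4 (prior 1/4 each): box 1 is the lowest-numbered option available, probability 1; weight (1/4)·1 = 1/4 each.
The weights sum to 3/4.
So P(the gold coin in box 4 | the host opened box 1) = (1/4) / (3/4) = 1/3.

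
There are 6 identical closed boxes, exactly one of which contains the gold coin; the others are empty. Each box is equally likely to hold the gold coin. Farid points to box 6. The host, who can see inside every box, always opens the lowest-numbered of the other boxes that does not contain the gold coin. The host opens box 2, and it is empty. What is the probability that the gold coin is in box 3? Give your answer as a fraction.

Apply Bayes' rule, conditioning on where the gold coin actually is.
If it is in box 1 (prior 1/6): box 2 is the lowest-numbered option available, probability 1; weight (1/6)·1 = 1/6.
If it is in box 2 (prior 1/6): the host opened box 2, so this case is ruled out; weight (1/6)·0 = 0.
If it is in any of boxes 3, 4, 5, and 6 (prior 1/6 each): the host would have opened box 1 instead, probability 0; weight (1/6)·0 = 0 each.
The weights sum to 1/6.
So P(the gold coin in box 3 | the host opened box 2) = 0 / (1/6) = 0.

0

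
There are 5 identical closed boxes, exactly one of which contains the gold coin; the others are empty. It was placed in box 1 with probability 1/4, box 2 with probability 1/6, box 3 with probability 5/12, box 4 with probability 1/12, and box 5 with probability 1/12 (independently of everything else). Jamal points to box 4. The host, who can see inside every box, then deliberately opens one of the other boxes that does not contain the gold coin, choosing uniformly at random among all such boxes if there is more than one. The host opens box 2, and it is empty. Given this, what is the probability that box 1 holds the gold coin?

Condition on the true location of the gold coin.
If it is in box 1 (prior 1/4): the host has 3 equally likely choices, so probability 1/3; weight (1/4)·(1/3) = 1/12.
If it is in box 2 (prior 1/6): the host opened box 2, so this case is ruled out; weight (1/6)·0 = 0.
If it is in box 3 (prior 5/12): the host has 3 equally likely choices, so probability 1/3; weight (5/12)·(1/3) = 5/36.
If it is in box 4 (prior 1/12): the host has 4 equally likely choices, so probability 1/4; weight (1/12)·(1/4) = 1/48.
If it is in box 5 (prior 1/12): the host has 3 equally likely choices, so probability 1/3; weight (1/12)·(1/3) = 1/36.
The weights sum to 13/48.
So P(the gold coin in box 1 | the host opened box 2) = (1/12) / (13/48) = 4/13.

4/13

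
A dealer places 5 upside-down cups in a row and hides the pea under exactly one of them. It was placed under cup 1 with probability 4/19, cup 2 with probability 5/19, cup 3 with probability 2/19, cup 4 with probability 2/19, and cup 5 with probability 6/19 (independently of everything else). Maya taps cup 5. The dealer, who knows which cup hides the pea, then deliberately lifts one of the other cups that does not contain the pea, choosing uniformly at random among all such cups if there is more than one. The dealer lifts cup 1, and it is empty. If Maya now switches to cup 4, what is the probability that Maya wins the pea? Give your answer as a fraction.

4/27

Consider each possible location of the pea in turn.
If it is under cup 1 (prior 4/19): the dealer opened cup 1, so this case is ruled out; weight (4/19)·0 = 0.
If it is under cup 2 (prior 5/19): the dealer has 3 equally likely choices, so probability 1/3; weight (5/19)·(1/3) = 5/57.
If it is under either of cups 3 and 4 (prior 2/19 each): the dealer has 3 equally likely choices, so probability 1/3; weight (2/19)·(1/3) = 2/57 each.
If it is under cup 5 (prior 6/19): the dealer has 4 equally likely choices, so probability 1/4; weight (6/19)·(1/4) = 3/38.
The weights sum to 9/38.
So P(the pea under cup 4 | the dealer opened cup 1) = (2/57) / (9/38) = 4/27.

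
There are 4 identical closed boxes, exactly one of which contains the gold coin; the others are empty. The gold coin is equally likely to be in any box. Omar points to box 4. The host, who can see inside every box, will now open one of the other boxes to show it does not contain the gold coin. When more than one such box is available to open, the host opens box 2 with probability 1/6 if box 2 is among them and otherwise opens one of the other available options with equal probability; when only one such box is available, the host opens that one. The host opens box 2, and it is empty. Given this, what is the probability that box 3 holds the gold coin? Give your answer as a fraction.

Consider each possible location of the gold coin in turn.
If it is in any of boxes 1, 3, and 4 (prior 1/4 each): box 2 is available, opened with probability 1/6; weight (1/4)·(1/6) = 1/24 each.
If it is in box 2 (prior 1/4): the host opened box 2, so this case is ruled out; weight (1/4)·0 = 0.
The weights sum to 1/8.
So P(the gold coin in box 3 | the host opened box 2) = (1/24) / (1/8) = 1/3.

1/3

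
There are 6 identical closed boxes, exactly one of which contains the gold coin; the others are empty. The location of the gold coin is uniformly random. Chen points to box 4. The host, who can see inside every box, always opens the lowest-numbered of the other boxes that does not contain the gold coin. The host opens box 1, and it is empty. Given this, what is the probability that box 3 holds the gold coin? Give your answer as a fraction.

1/5

Condition on the true location of the gold coin.
If it is in box 1 (prior 1/6): the host opened box 1, so this case is ruled out; weight (1/6)·0 = 0.
If it is in any of boxes 2, 3, 4, 5, and 6 (prior 1/6 each): box 1 is the lowest-numbered option available, probability 1; weight (1/6)·1 = 1/6 each.
The weights sum to 5/6.
So P(the gold coin in box 3 | the host opened box 1) = (1/6) / (5/6) = 1/5.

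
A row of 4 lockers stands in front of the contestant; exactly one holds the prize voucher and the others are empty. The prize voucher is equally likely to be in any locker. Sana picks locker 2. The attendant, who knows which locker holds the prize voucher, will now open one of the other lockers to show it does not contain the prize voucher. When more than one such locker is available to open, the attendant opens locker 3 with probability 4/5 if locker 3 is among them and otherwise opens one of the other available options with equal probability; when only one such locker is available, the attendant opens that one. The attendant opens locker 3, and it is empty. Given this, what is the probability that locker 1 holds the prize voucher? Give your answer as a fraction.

Apply Bayes' rule, conditioning on where the prize voucher actually is.
If it is in any of lockers 1, 2, and 4 (prior 1/4 each): locker 3 is available, opened with probability 4/5; weight (1/4)·(4/5) = 1/5 each.
If it is in locker 3 (prior 1/4): the attendant opened locker 3, so this case is ruled out; weight (1/4)·0 = 0.
The weights sum to 3/5.
So P(the prize voucher in locker 1 | the attendant opened locker 3) = (1/5) / (3/5) = 1/3.

1/3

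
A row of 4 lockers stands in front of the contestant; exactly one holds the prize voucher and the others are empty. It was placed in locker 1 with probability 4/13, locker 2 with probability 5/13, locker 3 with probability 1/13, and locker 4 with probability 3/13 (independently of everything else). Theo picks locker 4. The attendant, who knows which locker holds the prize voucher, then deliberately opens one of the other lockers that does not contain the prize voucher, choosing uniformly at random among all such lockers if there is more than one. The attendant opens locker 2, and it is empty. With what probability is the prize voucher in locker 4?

Apply Bayes' rule, conditioning on where the prize voucher actually is.
If it is in locker 1 (prior 4/13): the attendant has 2 equally likely choices, so probability 1/2; weight (4/13)·(1/2) = 2/13.
If it is in locker 2 (prior 5/13): the attendant opened locker 2, so this case is ruled out; weight (5/13)·0 = 0.
If it is in locker 3 (prior 1/13): the attendant has 2 equally likely choices, so probability 1/2; weight (1/13)·(1/2) = 1/26.
If it is in locker 4 (prior 3/13): the attendant has 3 equally likely choices, so probability 1/3; weight (3/13)·(1/3) = 1/13.
The weights sum to 7/26.
So P(the prize voucher in locker 4 | the attendant opened locker 2) = (1/13) / (7/26) = 2/7.

2/7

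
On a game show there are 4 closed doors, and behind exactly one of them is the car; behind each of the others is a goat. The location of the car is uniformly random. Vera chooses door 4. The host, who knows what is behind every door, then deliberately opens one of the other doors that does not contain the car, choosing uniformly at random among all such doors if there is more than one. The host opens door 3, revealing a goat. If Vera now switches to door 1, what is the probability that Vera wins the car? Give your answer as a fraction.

Apply Bayes' rule, conditioning on where the car actually is.
If it is behind either of doors 1 and 2 (prior 1/4 each): the host has 2 equally likely choices, so probability 1/2; weight (1/4)·(1/2) = 1/8 each.
If it is behind door 3 (prior 1/4): the host opened door 3, so this case is ruled out; weight (1/4)·0 = 0.
If it is behind door 4 (prior 1/4): the host has 3 equally likely choices, so probability 1/3; weight (1/4)·(1/3) = 1/12.
The weights sum to 1/3.
So P(the car behind door 1 | the host opened door 3) = (1/8) / (1/3) = 3/8.

3/8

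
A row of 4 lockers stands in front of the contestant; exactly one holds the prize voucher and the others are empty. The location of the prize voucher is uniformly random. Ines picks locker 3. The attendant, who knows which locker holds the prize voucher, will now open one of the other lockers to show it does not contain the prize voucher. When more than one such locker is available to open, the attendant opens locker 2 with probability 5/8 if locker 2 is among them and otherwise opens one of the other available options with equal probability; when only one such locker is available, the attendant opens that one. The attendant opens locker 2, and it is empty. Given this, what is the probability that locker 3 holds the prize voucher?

Condition on the true location of the prize voucher.
If it is in any of lockers 1, 3, and 4 (prior 1/4 each): locker 2 is available, opened with probability 5/8; weight (1/4)·(5/8) = 5/32 each.
If it is in locker 2 (prior 1/4): the attendant opened locker 2, so this case is ruled out; weight (1/4)·0 = 0.
The weights sum to 15/32.
So P(the prize voucher in locker 3 | the attendant opened locker 2) = (5/32) / (15/32) = 1/3.

1/3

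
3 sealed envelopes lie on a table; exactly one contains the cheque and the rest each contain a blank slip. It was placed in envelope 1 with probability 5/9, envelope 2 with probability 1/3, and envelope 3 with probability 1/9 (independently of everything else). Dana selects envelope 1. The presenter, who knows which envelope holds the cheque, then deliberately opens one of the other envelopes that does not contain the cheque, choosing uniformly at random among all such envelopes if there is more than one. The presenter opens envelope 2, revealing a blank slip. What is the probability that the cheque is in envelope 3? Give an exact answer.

Consider each possible location of the cheque in turn.
If it is in envelope 1 (prior 5/9): the presenter has 2 equally likely choices, so probability 1/2; weight (5/9)·(1/2) = 5/18.
If it is in envelope 2 (prior 1/3): the presenter opened envelope 2, so this case is ruled out; weight (1/3)·0 = 0.
If it is in envelope 3 (prior 1/9): the presenter has no choice, probability 1; weight (1/9)·1 = 1/9.
The weights sum to 7/18.
So P(the cheque in envelope 3 | the presenter opened envelope 2) = (1/9) / (7/18) = 2/7.

2/7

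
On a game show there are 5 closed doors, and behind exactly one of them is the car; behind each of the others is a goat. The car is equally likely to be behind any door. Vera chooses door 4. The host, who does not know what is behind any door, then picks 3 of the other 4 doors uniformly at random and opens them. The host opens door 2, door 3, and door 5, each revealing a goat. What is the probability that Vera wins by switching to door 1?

1/2

Consider each possible location of the car in turn.
If it is behind either of doors 1 and 4 (prior 1/5 each): the host picks exactly this set with probability 1/4 regardless, and none is the prize; weight (1/5)·(1/4) = 1/20 each.
If it is behind any of doors 2, 3, and 5 (prior 1/5 each): that door was opened and seen not to hold the prize — ruled out; weight (1/5)·0 = 0 each.
The weights sum to 1/10.
So P(the car behind door 1 | the host opened door 2, door 3, and door 5) = (1/20) / (1/10) = 1/2.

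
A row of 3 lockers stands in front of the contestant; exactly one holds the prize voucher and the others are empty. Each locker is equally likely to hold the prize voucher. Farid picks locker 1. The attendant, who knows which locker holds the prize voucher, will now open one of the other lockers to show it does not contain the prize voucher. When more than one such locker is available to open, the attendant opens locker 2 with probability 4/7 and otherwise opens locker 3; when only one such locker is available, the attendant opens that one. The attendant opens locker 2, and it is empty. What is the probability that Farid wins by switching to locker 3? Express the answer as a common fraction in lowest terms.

Apply Bayes' rule, conditioning on where the prize voucher actually is.
If it is in locker 1 (prior 1/3): locker 2 is available, opened with probability 4/7; weight (1/3)·(4/7) = 4/21.
If it is in locker 2 (prior 1/3): the attendant opened locker 2, so this case is ruled out; weight (1/3)·0 = 0.
If it is in locker 3 (prior 1/3): only locker 2 is available, probability 1; weight (1/3)·1 = 1/3.
The weights sum to 11/21.
So P(the prize voucher in locker 3 | the attendant opened locker 2) = (1/3) / (11/21) = 7/11.

7/11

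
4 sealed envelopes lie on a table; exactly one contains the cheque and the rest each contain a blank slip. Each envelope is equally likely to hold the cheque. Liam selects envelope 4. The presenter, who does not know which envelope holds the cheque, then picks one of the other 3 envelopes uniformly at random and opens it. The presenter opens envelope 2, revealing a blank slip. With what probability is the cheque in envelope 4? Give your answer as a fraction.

Because the presenter chose which envelope to open without knowing where the cheque is, the choice is independent of the prize location. Learning that envelope 2 does not hold the cheque simply rules out that one location and leaves the remaining 3 envelopes still equally likely by symmetry.
So P(the cheque in envelope 4) = 1/3.

1/3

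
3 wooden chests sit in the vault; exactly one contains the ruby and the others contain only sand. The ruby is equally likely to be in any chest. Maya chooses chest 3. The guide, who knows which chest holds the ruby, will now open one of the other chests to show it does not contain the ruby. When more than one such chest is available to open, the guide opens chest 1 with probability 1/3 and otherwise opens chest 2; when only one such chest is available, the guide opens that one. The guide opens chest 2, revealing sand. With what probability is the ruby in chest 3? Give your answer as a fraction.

Apply Bayes' rule, conditioning on where the ruby actually is.
If it is in chest 1 (prior 1/3): only chest 2 is available, probability 1; weight (1/3)·1 = 1/3.
If it is in chest 2 (prior 1/3): the guide opened chest 2, so this case is ruled out; weight (1/3)·0 = 0.
If it is in chest 3 (prior 1/3): chest 1 is available but not opened, probability 2/3; weight (1/3)·(2/3) = 2/9.
The weights sum to 5/9.
So P(the ruby in chest 3 | the guide opened chest 2) = (2/9) / (5/9) = 2/5.

2/5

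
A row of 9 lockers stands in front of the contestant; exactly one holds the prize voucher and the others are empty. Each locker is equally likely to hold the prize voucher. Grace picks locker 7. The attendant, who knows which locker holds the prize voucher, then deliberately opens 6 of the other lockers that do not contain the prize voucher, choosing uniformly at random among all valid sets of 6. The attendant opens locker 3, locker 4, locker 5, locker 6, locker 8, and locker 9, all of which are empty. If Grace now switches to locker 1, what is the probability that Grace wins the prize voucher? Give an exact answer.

4/9

Apply Bayes' rule, conditioning on where the prize voucher actually is.
If it is in either of lockers 1 and 2 (prior 1/9 each): the attendant has 7 equally likely choices, so probability 1/7; weight (1/9)·(1/7) = 1/63 each.
If it is in any of lockers 3, 4, 5, 6, 8, and 9 (prior 1/9 each): that locker was opened and seen not to hold the prize — ruled out; weight (1/9)·0 = 0 each.
If it is in locker 7 (prior 1/9): the attendant has 28 equally likely choices, so probability 1/28; weight (1/9)·(1/28) = 1/252.
The weights sum to 1/28.
So P(the prize voucher in locker 1 | the attendant opened locker 3, locker 4, locker 5, locker 6, locker 8, and locker 9) = (1/63) / (1/28) = 4/9.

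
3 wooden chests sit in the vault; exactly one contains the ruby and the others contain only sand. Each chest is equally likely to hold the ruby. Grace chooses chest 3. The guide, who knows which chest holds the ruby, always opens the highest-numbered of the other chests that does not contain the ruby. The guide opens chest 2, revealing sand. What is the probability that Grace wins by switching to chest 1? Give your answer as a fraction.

Apply Bayes' rule, conditioning on where the ruby actually is.
If it is in either of chests 1 and 3 (prior 1/3 each): chest 2 is the highest-numbered option available, probability 1; weight (1/3)·1 = 1/3 each.
If it is in chest 2 (prior 1/3): the guide opened chest 2, so this case is ruled out; weight (1/3)·0 = 0.
The weights sum to 2/3.
So P(the ruby in chest 1 | the guide opened chest 2) = (1/3) / (2/3) = 1/2.

1/2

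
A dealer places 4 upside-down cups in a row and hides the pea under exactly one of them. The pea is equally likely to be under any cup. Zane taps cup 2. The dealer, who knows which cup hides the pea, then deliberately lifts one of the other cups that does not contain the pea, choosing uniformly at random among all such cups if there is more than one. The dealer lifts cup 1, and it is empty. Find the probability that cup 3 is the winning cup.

Consider each possible location of the pea in turn.
If it is under cup 1 (prior 1/4): the dealer opened cup 1, so this case is ruled out; weight (1/4)·0 = 0.
If it is under cup 2 (prior 1/4): the dealer has 3 equally likely choices, so probability 1/3; weight (1/4)·(1/3) = 1/12.
If it is under either of cups 3 and 4 (prior 1/4 each): the dealer has 2 equally likely choices, so probability 1/2; weight (1/4)·(1/2) = 1/8 each.
The weights sum to 1/3.
So P(the pea under cup 3 | the dealer opened cup 1) = (1/8) / (1/3) = 3/8.

3/8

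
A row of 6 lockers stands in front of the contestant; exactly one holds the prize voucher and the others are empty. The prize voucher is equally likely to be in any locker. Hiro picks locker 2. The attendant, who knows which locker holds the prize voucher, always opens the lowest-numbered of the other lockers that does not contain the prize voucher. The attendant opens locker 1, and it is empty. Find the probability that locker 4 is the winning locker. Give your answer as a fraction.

Apply Bayes' rule, conditioning on where the prize voucher actually is.
If it is in locker 1 (prior 1/6): the attendant opened locker 1, so this case is ruled out; weight (1/6)·0 = 0.
If it is in any of lockers 2, 3, 4, 5, and 6 (prior 1/6 each): locker 1 is the lowest-numbered option available, probability 1; weight (1/6)·1 = 1/6 each.
The weights sum to 5/6.
So P(the prize voucher in locker 4 | the attendant opened locker 1) = (1/6) / (5/6) = 1/5.

1/5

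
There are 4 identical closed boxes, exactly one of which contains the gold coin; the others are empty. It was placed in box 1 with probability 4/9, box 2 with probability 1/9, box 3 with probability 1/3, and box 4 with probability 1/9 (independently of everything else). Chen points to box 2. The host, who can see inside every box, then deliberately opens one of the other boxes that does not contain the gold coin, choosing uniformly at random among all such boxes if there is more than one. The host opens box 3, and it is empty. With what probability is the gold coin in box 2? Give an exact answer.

Consider each possible location of the gold coin in turn.
If it is in box 1 (prior 4/9): the host has 2 equally likely choices, so probability 1/2; weight (4/9)·(1/2) = 2/9.
If it is in box 2 (prior 1/9): the host has 3 equally likely choices, so probability 1/3; weight (1/9)·(1/3) = 1/27.
If it is in box 3 (prior 1/3): the host opened box 3, so this case is ruled out; weight (1/3)·0 = 0.
If it is in box 4 (prior 1/9): the host has 2 equally likely choices, so probability 1/2; weight (1/9)·(1/2) = 1/18.
The weights sum to 17/54.
So P(the gold coin in box 2 | the host opened box 3) = (1/27) / (17/54) = 2/17.

2/17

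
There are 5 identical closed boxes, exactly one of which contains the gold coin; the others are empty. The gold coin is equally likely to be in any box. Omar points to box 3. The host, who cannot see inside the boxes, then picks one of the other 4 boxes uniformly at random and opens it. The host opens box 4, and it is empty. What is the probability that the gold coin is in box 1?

Because the host chose which box to open without knowing where the gold coin is, the choice is independent of the prize location. Learning that box 4 does not hold the gold coin simply rules out that one location and leaves the remaining 4 boxes still equally likely by symmetry.
So P(the gold coin in box 1) = 1/4.

1/4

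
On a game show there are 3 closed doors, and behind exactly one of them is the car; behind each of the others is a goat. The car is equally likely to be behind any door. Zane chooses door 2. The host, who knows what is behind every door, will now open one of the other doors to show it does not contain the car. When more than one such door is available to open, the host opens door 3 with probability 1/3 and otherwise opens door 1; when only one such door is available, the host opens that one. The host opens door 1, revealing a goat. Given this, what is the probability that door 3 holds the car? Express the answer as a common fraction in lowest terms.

Apply Bayes' rule, conditioning on where the car actually is.
If it is behind door 1 (prior 1/3): the host opened door 1, so this case is ruled out; weight (1/3)·0 = 0.
If it is behind door 2 (prior 1/3): door 3 is available but not opened, probability 2/3; weight (1/3)·(2/3) = 2/9.
If it is behind door 3 (prior 1/3): only door 1 is available, probability 1; weight (1/3)·1 = 1/3.
The weights sum to 5/9.
So P(the car behind door 3 | the host opened door 1) = (1/3) / (5/9) = 3/5.

3/5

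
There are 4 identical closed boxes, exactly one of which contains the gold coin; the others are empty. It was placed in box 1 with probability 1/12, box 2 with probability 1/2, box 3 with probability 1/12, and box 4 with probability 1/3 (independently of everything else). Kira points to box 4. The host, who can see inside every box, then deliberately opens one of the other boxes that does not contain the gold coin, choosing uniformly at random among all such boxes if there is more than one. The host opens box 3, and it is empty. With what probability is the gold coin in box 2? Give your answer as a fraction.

18/29

Consider each possible location of the gold coin in turn.
If it is in box 1 (prior 1/12): the host has 2 equally likely choices, so probability 1/2; weight (1/12)·(1/2) = 1/24.
If it is in box 2 (prior 1/2): the host has 2 equally likely choices, so probability 1/2; weight (1/2)·(1/2) = 1/4.
If it is in box 3 (prior 1/12): the host opened box 3, so this case is ruled out; weight (1/12)·0 = 0.
If it is in box 4 (prior 1/3): the host has 3 equally likely choices, so probability 1/3; weight (1/3)·(1/3) = 1/9.
The weights sum to 29/72.
So P(the gold coin in box 2 | the host opened box 3) = (1/4) / (29/72) = 18/29.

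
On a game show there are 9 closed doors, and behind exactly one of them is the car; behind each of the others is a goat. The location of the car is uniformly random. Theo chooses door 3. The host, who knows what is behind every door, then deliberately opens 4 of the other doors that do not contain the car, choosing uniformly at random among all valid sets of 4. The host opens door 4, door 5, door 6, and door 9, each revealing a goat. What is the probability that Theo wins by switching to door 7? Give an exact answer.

Consider each possible location of the car in turn.
If it is behind any of doors 1, 2, 7, and 8 (prior 1/9 each): the host has 35 equally likely choices, so probability 1/35; weight (1/9)·(1/35) = 1/315 each.
If it is behind door 3 (prior 1/9): the host has 70 equally likely choices, so probability 1/70; weight (1/9)·(1/70) = 1/630.
If it is behind any of doors 4, 5, 6, and 9 (prior 1/9 each): that door was opened and seen not to hold the prize — ruled out; weight (1/9)·0 = 0 each.
The weights sum to 1/70.
So P(the car behind door 7 | the host opened door 4, door 5, door 6, and door 9) = (1/315) / (1/70) = 2/9.

2/9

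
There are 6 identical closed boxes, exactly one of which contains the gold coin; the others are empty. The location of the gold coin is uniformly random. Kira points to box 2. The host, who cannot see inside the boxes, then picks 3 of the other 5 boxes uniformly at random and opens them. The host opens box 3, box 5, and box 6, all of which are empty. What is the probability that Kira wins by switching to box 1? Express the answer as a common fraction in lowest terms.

Because the host chose which boxes to open without knowing where the gold coin is, the choice is independent of the prize location. Learning that none of the 3 opened boxes holds the gold coin simply rules out those 3 locations and leaves the remaining 3 boxes still equally likely by symmetry.
So P(the gold coin in box 1) = 1/3.

1/3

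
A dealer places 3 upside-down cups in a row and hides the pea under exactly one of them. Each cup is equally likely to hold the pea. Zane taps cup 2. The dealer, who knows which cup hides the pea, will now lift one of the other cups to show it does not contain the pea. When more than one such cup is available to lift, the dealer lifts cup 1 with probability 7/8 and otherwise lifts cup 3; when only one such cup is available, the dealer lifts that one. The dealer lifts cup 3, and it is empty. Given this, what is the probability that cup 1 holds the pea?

Consider each possible location of the pea in turn.
If it is under cup 1 (prior 1/3): only cup 3 is available, probability 1; weight (1/3)·1 = 1/3.
If it is under cup 2 (prior 1/3): cup 1 is available but not opened, probability 1/8; weight (1/3)·(1/8) = 1/24.
If it is under cup 3 (prior 1/3): the dealer opened cup 3, so this case is ruled out; weight (1/3)·0 = 0.
The weights sum to 3/8.
So P(the pea under cup 1 | the dealer opened cup 3) = (1/3) / (3/8) = 8/9.

8/9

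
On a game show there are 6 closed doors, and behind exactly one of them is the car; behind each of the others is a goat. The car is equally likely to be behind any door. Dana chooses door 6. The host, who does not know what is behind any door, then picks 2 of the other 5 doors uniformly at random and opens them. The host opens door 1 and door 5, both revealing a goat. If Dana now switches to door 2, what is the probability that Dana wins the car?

Because the host chose which doors to open without knowing where the car is, the choice is independent of the prize location. Learning that none of the 2 opened doors holds the car simply rules out those 2 locations and leaves the remaining 4 doors still equally likely by symmetry.
So P(the car behind door 2) = 1/4.

1/4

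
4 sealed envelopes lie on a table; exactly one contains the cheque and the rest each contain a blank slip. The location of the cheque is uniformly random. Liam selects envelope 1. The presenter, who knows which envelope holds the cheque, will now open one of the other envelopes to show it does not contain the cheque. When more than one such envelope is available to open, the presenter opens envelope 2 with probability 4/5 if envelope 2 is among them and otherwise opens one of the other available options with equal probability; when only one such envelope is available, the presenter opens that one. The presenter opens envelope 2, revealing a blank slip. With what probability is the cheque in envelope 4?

Condition on the true location of the cheque.
If it is in any of envelopes 1, 3, and 4 (prior 1/4 each): envelope 2 is available, opened with probability 4/5; weight (1/4)·(4/5) = 1/5 each.
If it is in envelope 2 (prior 1/4): the presenter opened envelope 2, so this case is ruled out; weight (1/4)·0 = 0.
The weights sum to 3/5.
So P(the cheque in envelope 4 | the presenter opened envelope 2) = (1/5) / (3/5) = 1/3.

1/3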